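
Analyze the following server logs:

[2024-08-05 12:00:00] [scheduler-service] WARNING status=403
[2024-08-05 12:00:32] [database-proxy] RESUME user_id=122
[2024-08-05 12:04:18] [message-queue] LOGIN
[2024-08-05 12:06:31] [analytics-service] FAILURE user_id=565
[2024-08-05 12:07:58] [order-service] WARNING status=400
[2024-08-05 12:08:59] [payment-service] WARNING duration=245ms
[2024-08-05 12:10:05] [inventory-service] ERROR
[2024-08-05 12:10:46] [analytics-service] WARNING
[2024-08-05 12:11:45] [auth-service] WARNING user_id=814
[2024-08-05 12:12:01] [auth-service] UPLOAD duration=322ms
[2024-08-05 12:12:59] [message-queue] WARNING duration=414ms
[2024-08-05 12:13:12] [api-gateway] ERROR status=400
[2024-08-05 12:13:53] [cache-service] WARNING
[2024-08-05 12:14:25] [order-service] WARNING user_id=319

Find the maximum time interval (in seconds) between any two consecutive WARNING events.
478

To find the longest gap:

1. Extract all WARNING events in chronological order
2. Calculate time differences between consecutive events
3. Find the maximum difference
4. Longest gap: 478 seconds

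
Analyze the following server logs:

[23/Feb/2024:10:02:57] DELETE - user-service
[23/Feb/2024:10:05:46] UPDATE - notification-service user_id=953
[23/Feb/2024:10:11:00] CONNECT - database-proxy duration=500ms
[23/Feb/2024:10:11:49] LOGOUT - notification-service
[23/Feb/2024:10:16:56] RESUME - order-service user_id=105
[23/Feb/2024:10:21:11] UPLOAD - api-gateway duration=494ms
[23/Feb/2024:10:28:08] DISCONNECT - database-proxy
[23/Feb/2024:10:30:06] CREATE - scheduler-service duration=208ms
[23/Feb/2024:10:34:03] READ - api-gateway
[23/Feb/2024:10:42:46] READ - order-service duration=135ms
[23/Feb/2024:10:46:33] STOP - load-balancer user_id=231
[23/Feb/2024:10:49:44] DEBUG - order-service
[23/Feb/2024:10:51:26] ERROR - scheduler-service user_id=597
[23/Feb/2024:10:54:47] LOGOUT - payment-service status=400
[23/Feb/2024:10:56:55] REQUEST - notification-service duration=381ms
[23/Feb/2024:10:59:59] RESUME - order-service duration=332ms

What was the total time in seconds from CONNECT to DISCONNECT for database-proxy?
1028

To calculate state duration:

1. Find CONNECT event for database-proxy: 23/Feb/2024:10:11:00
2. Find DISCONNECT event for database-proxy: 23/Feb/2024:10:28:08
3. Calculate duration: 23/Feb/2024:10:28:08 - 23/Feb/2024:10:11:00 = 1028 seconds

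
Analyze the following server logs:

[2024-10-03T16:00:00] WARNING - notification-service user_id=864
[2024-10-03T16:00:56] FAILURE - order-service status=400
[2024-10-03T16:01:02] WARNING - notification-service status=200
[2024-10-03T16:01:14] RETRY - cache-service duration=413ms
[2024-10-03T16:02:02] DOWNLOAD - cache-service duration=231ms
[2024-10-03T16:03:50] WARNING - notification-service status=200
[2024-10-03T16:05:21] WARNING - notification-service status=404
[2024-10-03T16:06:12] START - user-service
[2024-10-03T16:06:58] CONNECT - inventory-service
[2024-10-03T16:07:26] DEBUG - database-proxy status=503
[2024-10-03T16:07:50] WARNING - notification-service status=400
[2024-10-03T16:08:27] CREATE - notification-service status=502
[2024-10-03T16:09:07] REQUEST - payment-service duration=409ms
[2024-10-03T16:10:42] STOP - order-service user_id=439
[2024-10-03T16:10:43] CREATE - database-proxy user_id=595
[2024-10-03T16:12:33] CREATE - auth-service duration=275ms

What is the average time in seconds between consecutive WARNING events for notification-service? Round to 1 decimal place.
117.5

To calculate average interval:

1. Find all WARNING events for notification-service in order
2. Calculate time gaps between consecutive events
3. Compute mean of gaps: 470 / 4 = 117.5 seconds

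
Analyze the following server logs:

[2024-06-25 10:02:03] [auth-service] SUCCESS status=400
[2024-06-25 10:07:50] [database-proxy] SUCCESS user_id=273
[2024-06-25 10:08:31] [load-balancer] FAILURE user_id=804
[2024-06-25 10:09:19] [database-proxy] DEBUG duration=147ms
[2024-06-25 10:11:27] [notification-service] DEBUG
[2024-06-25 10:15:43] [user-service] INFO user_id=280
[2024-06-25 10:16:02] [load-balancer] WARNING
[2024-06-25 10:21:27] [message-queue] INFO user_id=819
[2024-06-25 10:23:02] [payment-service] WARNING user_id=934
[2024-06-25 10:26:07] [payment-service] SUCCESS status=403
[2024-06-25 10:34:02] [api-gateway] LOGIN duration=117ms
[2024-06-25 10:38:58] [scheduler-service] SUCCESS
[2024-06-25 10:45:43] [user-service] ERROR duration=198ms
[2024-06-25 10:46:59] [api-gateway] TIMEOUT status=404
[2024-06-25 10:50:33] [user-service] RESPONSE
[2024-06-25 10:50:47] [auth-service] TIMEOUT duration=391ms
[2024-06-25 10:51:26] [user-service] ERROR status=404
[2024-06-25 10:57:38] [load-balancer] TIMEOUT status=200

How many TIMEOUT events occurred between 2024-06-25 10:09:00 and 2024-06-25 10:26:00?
0

To count events in the time window:

1. Window boundaries: 2024-06-25 10:09:00 to 2024-06-25 10:26:00
2. Filter for TIMEOUT events within this window
3. Count matching events: 0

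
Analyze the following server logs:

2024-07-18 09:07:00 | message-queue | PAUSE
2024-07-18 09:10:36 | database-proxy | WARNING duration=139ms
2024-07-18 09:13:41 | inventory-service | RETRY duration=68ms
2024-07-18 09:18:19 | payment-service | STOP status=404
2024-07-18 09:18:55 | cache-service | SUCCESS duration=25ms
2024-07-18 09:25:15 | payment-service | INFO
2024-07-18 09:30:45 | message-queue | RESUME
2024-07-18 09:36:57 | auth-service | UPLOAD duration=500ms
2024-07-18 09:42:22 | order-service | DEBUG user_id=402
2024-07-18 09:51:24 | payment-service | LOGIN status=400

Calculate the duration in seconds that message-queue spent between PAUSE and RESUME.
1425

To calculate state duration:

1. Find PAUSE event for message-queue: 2024-07-18 09:07:00
2. Find RESUME event for message-queue: 2024-07-18 09:30:45
3. Calculate duration: 2024-07-18 09:30:45 - 2024-07-18 09:07:00 = 1425 seconds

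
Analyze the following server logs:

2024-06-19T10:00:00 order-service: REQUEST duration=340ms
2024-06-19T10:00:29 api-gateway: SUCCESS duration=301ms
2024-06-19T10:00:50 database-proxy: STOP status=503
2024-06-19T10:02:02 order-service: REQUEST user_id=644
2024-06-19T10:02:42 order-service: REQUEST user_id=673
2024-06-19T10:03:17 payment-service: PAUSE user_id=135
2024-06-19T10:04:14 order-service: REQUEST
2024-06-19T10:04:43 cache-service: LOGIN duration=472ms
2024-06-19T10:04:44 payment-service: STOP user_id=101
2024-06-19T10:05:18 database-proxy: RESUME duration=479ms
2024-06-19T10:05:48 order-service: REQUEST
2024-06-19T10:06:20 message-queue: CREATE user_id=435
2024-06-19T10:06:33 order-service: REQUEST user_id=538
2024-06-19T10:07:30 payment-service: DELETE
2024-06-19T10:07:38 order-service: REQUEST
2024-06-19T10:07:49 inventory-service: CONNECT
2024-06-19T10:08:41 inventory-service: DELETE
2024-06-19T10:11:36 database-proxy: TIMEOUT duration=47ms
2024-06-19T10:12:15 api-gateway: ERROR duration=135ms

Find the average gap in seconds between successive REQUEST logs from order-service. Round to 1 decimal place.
76.3

To calculate average interval:

1. Find all REQUEST events for order-service in order
2. Calculate time gaps between consecutive events
3. Compute mean of gaps: 458 / 6 = 76.3 seconds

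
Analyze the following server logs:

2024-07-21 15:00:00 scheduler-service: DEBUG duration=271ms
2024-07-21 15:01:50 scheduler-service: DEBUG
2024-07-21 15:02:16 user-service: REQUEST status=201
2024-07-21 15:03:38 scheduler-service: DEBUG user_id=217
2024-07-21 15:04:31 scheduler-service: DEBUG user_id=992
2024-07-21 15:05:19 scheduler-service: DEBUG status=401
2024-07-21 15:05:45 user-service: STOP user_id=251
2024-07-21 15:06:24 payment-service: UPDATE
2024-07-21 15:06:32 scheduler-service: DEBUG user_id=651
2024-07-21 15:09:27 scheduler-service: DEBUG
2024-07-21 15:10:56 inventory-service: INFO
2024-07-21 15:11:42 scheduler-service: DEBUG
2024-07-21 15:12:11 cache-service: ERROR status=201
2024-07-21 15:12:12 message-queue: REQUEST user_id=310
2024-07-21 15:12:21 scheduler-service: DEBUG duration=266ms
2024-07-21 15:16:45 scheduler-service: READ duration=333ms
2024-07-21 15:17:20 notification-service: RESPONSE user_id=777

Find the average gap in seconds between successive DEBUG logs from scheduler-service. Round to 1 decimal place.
92.6

To calculate average interval:

1. Find all DEBUG events for scheduler-service in order
2. Calculate time gaps between consecutive events
3. Compute mean of gaps: 741 / 8 = 92.6 seconds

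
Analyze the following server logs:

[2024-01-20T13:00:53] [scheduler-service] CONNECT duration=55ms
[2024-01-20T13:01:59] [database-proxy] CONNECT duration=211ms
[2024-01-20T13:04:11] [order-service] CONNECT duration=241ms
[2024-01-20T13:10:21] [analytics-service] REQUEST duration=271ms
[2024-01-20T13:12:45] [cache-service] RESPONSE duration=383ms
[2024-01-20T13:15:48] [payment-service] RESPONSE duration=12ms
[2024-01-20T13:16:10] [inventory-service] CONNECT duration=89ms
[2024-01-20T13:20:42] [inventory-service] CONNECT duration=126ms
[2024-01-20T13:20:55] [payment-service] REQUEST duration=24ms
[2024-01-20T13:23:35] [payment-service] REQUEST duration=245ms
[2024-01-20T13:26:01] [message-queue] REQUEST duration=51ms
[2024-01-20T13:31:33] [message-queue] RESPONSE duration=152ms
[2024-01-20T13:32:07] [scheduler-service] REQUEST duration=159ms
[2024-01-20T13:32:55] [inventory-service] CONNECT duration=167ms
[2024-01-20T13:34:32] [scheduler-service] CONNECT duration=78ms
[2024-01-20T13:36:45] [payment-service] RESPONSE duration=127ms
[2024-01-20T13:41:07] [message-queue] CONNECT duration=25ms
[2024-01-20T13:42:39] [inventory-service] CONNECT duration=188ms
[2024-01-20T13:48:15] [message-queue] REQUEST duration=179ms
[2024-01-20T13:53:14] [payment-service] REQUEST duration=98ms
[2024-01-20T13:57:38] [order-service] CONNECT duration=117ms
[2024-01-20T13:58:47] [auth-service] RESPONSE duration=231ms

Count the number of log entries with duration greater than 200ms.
6

To count timeouts:

1. Threshold: 200ms
2. Extract duration from each log entry
3. Count entries where duration > 200
4. Timeout count: 6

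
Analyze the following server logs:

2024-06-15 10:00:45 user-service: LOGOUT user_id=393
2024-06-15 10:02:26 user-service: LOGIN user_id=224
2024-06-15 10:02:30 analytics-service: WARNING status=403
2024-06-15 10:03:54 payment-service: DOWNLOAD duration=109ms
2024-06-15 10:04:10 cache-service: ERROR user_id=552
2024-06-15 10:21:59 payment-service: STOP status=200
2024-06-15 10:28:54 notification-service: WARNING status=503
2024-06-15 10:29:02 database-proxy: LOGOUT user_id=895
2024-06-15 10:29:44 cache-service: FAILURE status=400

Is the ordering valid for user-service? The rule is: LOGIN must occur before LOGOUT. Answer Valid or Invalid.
Invalid

To validate ordering:

1. Required order: LOGIN → LOGOUT
2. Rule: LOGIN must occur before LOGOUT
3. Check actual order of events for user-service
4. Result: Invalid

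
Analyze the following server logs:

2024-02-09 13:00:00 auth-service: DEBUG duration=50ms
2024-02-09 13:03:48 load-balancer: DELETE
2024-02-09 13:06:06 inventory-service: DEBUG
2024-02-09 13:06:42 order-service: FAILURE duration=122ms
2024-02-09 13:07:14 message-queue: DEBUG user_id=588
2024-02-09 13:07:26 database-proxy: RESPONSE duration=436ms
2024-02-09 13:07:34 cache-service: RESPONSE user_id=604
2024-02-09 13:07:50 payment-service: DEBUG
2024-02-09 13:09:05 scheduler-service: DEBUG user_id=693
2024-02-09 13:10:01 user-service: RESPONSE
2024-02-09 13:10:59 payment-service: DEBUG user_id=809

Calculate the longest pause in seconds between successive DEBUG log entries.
366

To find the longest gap:

1. Extract all DEBUG events in chronological order
2. Calculate time differences between consecutive events
3. Find the maximum difference
4. Longest gap: 366 seconds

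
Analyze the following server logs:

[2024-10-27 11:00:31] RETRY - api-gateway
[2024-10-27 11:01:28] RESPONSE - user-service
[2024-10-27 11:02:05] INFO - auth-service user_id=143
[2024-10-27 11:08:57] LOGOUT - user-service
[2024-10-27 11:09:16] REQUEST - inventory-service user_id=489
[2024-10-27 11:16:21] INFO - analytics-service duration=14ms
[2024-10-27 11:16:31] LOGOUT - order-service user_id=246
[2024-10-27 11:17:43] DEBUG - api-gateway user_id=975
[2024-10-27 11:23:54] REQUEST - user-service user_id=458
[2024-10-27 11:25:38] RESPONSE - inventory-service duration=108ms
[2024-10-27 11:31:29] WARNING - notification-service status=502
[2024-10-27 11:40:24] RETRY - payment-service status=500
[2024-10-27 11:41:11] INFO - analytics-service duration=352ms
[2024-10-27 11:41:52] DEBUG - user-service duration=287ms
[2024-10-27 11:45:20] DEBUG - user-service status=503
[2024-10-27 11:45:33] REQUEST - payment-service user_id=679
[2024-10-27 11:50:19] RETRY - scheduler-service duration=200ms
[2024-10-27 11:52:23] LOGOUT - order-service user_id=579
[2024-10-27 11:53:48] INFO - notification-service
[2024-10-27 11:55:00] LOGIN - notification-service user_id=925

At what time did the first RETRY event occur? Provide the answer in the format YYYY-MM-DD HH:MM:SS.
2024-10-27 11:00:31

To find the first event:

1. Filter for all RETRY events
2. Sort by timestamp
3. Select the first one
4. Timestamp: 2024-10-27 11:00:31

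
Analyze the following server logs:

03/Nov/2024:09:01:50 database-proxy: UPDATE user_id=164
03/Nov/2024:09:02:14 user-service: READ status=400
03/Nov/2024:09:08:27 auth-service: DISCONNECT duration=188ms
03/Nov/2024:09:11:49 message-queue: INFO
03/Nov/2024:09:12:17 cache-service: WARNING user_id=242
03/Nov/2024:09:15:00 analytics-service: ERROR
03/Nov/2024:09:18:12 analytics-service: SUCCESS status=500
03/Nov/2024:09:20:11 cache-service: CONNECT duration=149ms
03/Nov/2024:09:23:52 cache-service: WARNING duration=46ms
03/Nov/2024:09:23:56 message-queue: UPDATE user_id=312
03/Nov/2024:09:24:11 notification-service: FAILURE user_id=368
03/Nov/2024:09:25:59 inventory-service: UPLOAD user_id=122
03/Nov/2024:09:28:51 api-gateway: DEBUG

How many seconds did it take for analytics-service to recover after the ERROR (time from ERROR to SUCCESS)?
192

To calculate recovery time:

1. Find ERROR event for analytics-service: 03/Nov/2024:09:15:00
2. Find next SUCCESS event for analytics-service: 03/Nov/2024:09:18:12
3. Recovery time: 03/Nov/2024:09:18:12 - 03/Nov/2024:09:15:00 = 192 seconds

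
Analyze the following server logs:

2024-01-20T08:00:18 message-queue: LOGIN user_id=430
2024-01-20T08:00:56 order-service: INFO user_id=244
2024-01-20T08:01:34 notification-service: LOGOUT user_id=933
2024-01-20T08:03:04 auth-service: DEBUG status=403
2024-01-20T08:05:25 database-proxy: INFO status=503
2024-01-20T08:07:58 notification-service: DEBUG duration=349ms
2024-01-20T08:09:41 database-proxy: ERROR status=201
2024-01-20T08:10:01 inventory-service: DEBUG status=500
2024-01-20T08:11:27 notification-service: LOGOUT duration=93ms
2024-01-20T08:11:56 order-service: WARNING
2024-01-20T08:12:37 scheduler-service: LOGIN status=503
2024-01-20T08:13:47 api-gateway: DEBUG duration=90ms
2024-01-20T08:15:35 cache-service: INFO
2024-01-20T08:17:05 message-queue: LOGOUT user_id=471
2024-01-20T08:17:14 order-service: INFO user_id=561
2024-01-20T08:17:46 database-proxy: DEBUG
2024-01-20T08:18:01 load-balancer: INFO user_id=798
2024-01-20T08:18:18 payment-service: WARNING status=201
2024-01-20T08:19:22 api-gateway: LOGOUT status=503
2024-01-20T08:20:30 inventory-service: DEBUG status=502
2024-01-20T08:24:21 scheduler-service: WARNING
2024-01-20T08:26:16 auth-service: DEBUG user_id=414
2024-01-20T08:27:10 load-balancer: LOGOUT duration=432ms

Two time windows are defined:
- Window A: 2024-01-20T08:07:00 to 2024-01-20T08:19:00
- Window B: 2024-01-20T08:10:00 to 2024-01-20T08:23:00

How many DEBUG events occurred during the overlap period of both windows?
3

To find overlap events:

1. Window A: 2024-01-20T08:07:00 to 2024-01-20T08:19:00
2. Window B: 2024-01-20T08:10:00 to 2024-01-20T08:23:00
3. Overlap period: 2024-01-20T08:10:00 to 2024-01-20T08:19:00
4. Count DEBUG events in overlap: 3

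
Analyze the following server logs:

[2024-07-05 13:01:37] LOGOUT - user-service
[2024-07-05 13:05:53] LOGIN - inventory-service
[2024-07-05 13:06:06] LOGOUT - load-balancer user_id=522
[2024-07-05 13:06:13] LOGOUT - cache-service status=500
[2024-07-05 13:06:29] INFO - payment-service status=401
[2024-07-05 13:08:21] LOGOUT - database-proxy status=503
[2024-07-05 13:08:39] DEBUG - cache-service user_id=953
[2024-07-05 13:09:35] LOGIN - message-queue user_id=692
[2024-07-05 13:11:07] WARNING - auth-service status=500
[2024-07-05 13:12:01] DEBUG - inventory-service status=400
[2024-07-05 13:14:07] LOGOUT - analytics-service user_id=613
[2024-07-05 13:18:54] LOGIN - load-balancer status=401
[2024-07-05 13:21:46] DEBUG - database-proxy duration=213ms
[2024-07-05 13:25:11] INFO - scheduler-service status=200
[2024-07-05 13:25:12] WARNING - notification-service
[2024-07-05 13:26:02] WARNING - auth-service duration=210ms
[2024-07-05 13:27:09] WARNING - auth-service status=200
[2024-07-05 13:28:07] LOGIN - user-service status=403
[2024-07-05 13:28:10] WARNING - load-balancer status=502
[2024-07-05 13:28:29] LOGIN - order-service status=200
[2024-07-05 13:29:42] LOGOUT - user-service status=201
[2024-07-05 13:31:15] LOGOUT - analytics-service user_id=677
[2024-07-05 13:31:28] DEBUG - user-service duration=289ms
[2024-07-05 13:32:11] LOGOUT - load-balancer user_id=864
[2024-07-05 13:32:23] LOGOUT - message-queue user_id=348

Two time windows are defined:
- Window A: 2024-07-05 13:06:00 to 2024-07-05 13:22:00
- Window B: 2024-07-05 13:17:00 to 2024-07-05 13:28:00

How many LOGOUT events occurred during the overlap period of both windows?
0

To find overlap events:

1. Window A: 2024-07-05 13:06:00 to 2024-07-05 13:22:00
2. Window B: 2024-07-05 13:17:00 to 2024-07-05 13:28:00
3. Overlap period: 2024-07-05 13:17:00 to 2024-07-05 13:22:00
4. Count LOGOUT events in overlap: 0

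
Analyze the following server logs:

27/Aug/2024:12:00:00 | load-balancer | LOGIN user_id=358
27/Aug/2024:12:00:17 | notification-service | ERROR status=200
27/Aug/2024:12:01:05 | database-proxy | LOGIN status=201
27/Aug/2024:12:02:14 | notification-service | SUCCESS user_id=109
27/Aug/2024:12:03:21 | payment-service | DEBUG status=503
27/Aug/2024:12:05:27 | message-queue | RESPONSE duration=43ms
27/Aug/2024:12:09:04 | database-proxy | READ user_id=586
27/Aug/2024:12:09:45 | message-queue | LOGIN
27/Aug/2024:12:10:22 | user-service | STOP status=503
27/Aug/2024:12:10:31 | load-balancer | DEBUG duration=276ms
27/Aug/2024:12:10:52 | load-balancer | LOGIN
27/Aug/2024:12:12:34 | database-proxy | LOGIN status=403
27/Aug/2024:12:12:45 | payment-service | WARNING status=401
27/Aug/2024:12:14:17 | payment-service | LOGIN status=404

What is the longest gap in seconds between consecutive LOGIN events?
520

To find the longest gap:

1. Extract all LOGIN events in chronological order
2. Calculate time differences between consecutive events
3. Find the maximum difference
4. Longest gap: 520 seconds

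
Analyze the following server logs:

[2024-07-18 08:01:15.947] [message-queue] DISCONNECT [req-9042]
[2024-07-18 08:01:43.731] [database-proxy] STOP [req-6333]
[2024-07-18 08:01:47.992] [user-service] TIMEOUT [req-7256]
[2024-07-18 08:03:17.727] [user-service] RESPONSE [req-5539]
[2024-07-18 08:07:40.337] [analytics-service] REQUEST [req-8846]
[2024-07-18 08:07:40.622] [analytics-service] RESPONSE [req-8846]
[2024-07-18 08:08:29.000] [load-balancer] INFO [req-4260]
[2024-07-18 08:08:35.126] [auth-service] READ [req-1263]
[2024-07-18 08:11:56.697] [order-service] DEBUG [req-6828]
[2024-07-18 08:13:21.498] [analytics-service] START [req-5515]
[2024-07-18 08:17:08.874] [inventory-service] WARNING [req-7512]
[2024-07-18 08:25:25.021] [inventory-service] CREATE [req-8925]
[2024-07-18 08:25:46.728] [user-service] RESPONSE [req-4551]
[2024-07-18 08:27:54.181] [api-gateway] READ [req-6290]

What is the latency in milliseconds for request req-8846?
285

To calculate latency:

1. Find REQUEST with id req-8846: 2024-07-18 08:07:40.337
2. Find RESPONSE with id req-8846: 2024-07-18 08:07:40.622
3. Latency: 2024-07-18 08:07:40.622 - 2024-07-18 08:07:40.337 = 285ms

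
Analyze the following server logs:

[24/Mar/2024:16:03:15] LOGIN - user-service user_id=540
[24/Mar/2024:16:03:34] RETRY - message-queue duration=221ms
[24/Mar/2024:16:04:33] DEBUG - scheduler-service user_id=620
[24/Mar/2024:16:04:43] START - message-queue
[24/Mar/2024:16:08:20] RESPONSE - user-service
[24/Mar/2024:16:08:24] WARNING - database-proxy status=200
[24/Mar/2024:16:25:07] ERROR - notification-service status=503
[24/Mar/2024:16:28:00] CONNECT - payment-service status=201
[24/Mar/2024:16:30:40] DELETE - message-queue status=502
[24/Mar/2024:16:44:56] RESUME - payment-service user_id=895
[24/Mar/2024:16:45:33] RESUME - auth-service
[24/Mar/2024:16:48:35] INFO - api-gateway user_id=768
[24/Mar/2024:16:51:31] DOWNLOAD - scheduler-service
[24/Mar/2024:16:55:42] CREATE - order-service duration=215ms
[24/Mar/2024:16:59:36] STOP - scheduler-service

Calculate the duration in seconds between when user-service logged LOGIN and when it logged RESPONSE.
305

To find the time between events:

1. Locate the first LOGIN event for user-service: 24/Mar/2024:16:03:15
2. Locate the first RESPONSE event for user-service: 24/Mar/2024:16:08:20
3. Calculate the difference: 24/Mar/2024:16:08:20 - 24/Mar/2024:16:03:15 = 305 seconds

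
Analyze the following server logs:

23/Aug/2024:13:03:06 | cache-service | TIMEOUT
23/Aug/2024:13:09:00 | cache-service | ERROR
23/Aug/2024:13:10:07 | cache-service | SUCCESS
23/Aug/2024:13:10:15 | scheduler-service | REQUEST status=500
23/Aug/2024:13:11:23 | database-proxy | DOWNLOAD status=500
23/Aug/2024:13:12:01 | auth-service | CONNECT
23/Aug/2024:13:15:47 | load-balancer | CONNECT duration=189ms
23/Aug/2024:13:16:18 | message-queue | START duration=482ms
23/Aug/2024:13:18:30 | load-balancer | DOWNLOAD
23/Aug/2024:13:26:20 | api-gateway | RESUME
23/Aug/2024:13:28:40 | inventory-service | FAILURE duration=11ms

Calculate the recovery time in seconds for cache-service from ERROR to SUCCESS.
67

To calculate recovery time:

1. Find ERROR event for cache-service: 23/Aug/2024:13:09:00
2. Find next SUCCESS event for cache-service: 23/Aug/2024:13:10:07
3. Recovery time: 23/Aug/2024:13:10:07 - 23/Aug/2024:13:09:00 = 67 seconds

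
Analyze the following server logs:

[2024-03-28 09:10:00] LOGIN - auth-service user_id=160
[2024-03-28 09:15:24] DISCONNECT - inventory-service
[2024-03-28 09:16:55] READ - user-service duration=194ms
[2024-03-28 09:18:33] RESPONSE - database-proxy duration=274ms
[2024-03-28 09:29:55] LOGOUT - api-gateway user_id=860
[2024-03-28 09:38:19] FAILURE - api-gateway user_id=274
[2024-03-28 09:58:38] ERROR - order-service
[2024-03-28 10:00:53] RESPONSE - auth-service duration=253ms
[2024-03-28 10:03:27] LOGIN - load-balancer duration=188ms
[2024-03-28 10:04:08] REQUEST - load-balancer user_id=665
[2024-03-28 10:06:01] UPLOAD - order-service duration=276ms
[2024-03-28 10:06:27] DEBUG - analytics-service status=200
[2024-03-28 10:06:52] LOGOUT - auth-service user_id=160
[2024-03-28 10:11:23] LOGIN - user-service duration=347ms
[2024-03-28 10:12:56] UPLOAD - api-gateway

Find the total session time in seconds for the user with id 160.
3412

To calculate session duration:

1. Find LOGIN event for user_id=160: 2024-03-28 09:10:00
2. Find LOGOUT event for user_id=160: 2024-03-28 10:06:52
3. Session duration: 2024-03-28 10:06:52 - 2024-03-28 09:10:00 = 3412 seconds (56 minutes)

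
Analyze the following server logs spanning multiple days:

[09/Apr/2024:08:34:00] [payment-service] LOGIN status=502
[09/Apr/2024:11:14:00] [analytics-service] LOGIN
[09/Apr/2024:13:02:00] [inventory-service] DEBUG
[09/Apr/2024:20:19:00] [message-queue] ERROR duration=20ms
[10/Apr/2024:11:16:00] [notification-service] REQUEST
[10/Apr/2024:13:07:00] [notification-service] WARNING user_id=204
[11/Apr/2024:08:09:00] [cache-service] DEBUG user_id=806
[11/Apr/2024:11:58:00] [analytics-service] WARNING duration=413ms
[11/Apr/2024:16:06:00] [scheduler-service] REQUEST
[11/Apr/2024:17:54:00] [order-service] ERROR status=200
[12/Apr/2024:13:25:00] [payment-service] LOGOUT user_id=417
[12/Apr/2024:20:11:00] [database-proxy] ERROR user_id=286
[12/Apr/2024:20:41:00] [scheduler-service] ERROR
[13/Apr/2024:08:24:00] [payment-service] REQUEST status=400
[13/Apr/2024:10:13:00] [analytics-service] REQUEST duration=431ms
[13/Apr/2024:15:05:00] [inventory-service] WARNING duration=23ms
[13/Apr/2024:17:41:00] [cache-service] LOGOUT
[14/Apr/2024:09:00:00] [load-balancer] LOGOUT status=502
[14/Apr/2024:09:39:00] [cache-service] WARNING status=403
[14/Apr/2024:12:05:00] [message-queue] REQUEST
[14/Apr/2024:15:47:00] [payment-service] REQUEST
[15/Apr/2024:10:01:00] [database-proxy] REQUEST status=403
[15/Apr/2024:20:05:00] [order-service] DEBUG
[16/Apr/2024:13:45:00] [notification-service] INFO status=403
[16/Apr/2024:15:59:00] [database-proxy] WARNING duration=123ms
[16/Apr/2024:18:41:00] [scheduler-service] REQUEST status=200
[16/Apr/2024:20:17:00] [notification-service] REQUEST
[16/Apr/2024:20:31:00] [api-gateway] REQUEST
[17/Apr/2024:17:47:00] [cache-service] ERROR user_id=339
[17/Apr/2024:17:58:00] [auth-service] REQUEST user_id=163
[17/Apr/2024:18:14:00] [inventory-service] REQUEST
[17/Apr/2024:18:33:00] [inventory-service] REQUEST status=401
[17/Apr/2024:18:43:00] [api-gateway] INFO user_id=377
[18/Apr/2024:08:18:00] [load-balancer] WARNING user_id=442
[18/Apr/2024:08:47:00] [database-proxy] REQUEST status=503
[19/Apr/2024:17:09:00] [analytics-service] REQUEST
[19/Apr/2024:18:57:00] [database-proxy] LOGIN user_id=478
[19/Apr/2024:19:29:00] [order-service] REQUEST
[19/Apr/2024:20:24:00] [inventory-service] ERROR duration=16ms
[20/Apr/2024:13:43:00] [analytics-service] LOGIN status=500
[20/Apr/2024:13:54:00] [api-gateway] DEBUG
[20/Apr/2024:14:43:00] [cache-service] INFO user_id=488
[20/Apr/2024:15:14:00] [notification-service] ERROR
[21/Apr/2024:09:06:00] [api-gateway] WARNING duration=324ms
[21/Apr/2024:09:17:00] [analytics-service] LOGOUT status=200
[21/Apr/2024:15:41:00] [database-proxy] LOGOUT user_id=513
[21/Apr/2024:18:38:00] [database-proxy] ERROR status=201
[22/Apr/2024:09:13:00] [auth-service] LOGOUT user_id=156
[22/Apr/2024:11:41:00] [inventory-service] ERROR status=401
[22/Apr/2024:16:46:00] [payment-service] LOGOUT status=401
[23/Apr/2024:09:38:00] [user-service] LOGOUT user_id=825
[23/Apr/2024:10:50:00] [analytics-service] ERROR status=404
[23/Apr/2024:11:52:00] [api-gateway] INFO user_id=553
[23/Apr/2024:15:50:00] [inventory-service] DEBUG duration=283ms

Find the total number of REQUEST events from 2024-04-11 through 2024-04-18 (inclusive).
13

To filter by date range:

1. Date range: 2024-04-11 through 2024-04-18, both dates inclusive
2. Filter for REQUEST events whose date falls in this range
3. Count matching events: 13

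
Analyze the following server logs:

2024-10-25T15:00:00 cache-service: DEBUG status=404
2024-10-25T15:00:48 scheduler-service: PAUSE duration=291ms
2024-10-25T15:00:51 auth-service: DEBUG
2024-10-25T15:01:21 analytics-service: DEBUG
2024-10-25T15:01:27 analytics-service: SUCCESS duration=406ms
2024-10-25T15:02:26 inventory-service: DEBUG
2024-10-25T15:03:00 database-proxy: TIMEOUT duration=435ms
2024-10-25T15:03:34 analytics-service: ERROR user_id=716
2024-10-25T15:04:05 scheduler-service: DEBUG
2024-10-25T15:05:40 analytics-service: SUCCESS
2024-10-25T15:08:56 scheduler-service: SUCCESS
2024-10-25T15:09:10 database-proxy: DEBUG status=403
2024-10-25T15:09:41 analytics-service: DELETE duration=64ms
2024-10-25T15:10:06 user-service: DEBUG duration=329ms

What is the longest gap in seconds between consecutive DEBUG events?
305

To find the longest gap:

1. Extract all DEBUG events in chronological order
2. Calculate time differences between consecutive events
3. Find the maximum difference
4. Longest gap: 305 seconds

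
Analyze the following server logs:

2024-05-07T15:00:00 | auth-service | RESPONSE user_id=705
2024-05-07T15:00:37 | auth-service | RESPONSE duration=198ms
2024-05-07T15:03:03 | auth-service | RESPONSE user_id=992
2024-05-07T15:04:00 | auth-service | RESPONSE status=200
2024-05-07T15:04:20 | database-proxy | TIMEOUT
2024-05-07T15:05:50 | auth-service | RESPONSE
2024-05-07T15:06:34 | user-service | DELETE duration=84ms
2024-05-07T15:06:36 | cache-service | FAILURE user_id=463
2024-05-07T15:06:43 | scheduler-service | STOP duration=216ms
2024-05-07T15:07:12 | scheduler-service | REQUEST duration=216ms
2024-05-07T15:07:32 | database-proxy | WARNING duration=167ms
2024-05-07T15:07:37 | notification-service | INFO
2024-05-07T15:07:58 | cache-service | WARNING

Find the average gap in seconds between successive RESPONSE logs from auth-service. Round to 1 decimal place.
87.5

To calculate average interval:

1. Find all RESPONSE events for auth-service in order
2. Calculate time gaps between consecutive events
3. Compute mean of gaps: 350 / 4 = 87.5 seconds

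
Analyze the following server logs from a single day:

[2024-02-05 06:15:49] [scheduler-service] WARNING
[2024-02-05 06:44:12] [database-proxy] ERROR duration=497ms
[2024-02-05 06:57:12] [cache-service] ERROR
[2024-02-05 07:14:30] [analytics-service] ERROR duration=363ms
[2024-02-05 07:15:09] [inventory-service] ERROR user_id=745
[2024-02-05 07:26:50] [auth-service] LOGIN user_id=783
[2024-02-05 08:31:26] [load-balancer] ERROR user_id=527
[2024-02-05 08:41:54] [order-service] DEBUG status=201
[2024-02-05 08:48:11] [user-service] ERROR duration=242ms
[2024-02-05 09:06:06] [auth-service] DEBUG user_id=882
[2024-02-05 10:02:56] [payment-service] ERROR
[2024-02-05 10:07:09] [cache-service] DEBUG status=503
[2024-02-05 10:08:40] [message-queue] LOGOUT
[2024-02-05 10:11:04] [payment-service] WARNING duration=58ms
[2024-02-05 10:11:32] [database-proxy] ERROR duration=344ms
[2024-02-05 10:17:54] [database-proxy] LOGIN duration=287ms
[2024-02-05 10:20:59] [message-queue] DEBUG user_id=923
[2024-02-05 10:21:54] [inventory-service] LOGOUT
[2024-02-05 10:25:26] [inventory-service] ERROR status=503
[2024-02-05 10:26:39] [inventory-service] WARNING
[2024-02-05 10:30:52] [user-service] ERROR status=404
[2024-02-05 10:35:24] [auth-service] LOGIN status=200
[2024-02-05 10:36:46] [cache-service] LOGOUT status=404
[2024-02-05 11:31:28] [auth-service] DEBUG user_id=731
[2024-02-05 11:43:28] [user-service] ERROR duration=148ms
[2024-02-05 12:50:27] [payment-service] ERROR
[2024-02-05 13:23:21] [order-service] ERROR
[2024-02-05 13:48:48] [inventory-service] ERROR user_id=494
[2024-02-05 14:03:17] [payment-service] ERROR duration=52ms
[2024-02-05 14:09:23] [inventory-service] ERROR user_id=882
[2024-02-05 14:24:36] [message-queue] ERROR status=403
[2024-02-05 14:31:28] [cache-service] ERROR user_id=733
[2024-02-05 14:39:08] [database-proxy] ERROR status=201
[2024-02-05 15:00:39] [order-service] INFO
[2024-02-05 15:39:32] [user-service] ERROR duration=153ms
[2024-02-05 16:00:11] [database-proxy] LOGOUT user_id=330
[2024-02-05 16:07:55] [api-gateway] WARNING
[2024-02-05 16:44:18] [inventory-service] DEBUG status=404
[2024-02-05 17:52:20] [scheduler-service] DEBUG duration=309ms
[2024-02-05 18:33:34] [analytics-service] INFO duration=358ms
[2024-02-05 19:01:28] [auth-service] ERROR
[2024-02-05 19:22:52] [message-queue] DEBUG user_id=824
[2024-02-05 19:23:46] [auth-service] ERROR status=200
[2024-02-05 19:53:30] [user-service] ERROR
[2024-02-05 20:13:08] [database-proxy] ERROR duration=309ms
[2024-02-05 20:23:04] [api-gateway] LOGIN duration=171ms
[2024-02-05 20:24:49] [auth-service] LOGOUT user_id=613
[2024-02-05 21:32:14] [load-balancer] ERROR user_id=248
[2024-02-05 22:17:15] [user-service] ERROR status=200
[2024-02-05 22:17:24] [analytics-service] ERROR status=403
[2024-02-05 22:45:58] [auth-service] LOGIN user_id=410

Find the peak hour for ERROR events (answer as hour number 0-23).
14

To find the peak hour:

1. Group all ERROR events by hour
2. Count events in each hour
3. Find hour with maximum count
4. Peak hour: 14 (with 5 events)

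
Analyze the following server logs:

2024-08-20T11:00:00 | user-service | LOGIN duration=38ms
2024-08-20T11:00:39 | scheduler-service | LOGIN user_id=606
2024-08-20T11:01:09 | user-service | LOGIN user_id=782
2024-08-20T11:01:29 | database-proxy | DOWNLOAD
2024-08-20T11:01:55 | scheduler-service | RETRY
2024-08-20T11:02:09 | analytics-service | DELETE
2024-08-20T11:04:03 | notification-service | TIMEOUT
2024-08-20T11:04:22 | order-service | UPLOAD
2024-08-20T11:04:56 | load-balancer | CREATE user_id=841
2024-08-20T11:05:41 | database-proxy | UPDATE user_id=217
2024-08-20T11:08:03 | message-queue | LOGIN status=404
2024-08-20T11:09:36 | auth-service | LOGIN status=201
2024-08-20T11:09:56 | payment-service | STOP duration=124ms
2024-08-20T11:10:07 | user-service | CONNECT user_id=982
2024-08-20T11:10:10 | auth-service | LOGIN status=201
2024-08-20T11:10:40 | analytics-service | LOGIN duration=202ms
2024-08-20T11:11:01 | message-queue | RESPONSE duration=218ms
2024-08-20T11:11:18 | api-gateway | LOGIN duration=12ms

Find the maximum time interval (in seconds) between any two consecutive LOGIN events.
414

To find the longest gap:

1. Extract all LOGIN events in chronological order
2. Calculate time differences between consecutive events
3. Find the maximum difference
4. Longest gap: 414 seconds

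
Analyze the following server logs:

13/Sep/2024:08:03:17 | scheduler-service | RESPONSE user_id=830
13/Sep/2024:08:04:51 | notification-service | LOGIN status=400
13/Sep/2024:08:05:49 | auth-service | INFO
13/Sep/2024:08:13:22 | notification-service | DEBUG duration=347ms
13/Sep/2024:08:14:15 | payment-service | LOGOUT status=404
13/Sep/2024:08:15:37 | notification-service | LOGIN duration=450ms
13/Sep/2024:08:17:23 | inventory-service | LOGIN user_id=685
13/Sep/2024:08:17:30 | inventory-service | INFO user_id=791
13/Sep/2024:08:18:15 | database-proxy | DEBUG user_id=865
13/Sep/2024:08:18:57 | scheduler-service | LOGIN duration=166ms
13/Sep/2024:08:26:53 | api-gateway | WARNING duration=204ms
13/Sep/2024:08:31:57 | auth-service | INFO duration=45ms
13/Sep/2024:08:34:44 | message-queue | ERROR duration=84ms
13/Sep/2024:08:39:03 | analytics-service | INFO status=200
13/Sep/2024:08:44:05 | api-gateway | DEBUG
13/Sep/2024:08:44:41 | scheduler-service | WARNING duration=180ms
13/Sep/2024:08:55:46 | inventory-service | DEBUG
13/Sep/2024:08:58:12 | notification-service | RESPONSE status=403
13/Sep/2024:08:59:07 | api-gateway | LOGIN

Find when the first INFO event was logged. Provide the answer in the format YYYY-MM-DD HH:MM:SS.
2024-09-13 08:05:49

To find the first event:

1. Filter for all INFO events
2. Sort by timestamp
3. Select the first one
4. Timestamp: 2024-09-13 08:05:49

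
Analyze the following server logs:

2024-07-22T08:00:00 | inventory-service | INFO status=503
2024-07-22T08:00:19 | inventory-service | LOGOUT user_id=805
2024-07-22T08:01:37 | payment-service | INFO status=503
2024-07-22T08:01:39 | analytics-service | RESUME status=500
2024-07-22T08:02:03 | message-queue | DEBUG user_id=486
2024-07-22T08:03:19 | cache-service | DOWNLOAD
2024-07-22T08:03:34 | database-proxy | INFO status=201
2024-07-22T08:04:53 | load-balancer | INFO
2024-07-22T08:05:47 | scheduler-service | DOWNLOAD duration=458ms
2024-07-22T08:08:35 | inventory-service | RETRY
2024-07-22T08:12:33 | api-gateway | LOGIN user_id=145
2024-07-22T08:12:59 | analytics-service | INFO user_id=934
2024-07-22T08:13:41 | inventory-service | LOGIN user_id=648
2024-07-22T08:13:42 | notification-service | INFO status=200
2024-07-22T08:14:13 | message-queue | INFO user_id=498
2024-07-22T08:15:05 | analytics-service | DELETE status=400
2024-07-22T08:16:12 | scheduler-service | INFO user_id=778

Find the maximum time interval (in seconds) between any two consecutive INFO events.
486

To find the longest gap:

1. Extract all INFO events in chronological order
2. Calculate time differences between consecutive events
3. Find the maximum difference
4. Longest gap: 486 seconds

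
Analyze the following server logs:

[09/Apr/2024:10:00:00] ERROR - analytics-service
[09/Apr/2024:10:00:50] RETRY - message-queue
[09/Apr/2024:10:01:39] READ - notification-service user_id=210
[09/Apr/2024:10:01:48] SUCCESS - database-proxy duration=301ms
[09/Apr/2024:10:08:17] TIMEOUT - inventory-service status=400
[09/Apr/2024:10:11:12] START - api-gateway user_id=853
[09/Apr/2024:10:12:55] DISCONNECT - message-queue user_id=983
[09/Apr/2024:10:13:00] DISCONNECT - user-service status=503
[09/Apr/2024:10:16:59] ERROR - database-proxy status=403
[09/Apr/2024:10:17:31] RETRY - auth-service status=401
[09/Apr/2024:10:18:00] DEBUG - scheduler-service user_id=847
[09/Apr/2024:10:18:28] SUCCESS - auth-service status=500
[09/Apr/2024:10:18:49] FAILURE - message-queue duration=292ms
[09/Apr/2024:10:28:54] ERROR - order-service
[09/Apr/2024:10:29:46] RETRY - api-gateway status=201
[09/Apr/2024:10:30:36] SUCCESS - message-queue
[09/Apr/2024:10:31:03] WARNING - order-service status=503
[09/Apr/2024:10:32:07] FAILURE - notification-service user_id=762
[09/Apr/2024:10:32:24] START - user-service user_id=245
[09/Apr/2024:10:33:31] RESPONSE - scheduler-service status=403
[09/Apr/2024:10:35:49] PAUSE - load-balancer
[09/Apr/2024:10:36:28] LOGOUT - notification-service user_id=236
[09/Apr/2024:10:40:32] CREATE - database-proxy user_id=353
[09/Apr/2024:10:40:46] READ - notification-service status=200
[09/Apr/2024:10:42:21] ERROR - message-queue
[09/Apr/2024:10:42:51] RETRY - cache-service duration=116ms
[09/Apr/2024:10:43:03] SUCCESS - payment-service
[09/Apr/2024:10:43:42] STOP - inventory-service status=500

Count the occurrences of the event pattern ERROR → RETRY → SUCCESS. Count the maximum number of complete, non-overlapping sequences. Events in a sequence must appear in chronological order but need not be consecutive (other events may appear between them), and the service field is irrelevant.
4

To count sequences:

1. Look for pattern: ERROR → RETRY → SUCCESS
2. Greedily scan the log in chronological order, matching each sequence element in turn (ignoring service)
3. Each time the full pattern completes, increment the count and restart matching from the next event
4. Complete non-overlapping sequences found: 4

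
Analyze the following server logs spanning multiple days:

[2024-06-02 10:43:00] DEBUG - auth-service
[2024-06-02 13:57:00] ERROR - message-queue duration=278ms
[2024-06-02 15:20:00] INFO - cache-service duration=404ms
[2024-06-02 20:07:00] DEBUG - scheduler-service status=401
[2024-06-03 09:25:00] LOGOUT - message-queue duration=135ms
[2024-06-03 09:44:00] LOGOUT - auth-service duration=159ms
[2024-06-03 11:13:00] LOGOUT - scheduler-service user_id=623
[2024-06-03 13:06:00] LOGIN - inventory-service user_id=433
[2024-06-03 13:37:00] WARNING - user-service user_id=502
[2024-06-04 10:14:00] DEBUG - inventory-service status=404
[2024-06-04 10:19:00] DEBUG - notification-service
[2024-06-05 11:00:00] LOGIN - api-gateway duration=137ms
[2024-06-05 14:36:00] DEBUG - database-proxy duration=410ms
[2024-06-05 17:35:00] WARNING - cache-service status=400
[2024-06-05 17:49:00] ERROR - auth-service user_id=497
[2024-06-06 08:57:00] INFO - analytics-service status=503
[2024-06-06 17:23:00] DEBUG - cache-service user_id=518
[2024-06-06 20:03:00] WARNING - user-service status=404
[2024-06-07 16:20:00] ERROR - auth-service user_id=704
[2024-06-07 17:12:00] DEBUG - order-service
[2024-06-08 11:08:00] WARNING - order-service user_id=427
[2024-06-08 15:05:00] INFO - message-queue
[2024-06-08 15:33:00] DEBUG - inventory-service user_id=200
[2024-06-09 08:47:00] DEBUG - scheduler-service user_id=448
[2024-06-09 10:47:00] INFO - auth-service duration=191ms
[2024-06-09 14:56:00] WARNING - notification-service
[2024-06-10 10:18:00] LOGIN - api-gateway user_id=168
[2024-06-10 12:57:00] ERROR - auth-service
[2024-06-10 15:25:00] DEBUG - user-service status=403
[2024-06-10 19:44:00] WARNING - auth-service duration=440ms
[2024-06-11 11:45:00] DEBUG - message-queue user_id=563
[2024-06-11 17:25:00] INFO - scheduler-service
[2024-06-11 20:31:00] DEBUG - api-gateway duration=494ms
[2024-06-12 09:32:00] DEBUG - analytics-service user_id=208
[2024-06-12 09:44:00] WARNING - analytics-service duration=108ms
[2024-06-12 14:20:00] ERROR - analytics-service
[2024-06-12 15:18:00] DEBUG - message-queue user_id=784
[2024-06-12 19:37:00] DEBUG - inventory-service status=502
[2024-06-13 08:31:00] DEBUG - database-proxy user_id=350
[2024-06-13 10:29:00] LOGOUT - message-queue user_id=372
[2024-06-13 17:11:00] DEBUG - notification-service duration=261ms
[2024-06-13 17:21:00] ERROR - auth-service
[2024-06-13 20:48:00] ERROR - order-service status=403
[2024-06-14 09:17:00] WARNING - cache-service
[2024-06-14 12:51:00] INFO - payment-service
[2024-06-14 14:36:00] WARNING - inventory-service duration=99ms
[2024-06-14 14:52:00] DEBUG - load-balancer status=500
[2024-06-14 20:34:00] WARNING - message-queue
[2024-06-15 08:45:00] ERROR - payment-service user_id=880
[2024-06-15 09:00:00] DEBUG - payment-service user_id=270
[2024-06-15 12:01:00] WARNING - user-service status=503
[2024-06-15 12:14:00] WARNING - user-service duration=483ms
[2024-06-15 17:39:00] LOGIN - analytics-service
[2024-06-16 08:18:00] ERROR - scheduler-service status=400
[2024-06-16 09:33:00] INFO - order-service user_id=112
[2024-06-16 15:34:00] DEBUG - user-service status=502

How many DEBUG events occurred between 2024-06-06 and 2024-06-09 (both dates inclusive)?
4

To filter by date range:

1. Date range: 2024-06-06 through 2024-06-09, both dates inclusive
2. Filter for DEBUG events whose date falls in this range
3. Count matching events: 4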